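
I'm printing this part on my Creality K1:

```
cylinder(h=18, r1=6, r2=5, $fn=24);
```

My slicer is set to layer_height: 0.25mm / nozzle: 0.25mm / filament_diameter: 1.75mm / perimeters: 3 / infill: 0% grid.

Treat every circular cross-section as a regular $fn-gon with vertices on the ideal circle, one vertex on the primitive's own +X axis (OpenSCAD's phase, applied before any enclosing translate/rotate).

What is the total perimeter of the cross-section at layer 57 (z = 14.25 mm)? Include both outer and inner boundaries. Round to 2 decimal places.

32.63 mm

At z = 14.25 mm: the cone: at t=0.792 of its height the radius interpolates to r₁+(r₂−r₁)t = 5.208, giving a regular 24-gon of that circumradius (perimeter = 2·24·5.208·sin(180°/24) = 32.63 mm). Overall, the cross-section is a single solid region. Total boundary length (outer) = 32.63 mm.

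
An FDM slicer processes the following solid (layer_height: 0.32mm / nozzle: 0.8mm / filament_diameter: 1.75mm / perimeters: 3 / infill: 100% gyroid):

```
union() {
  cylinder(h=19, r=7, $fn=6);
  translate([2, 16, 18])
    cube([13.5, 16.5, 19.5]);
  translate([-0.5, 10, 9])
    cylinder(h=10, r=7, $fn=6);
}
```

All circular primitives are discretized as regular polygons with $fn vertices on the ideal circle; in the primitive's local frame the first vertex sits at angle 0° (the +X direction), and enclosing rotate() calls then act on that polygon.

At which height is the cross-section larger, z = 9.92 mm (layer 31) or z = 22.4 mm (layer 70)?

layer 31 (z = 9.92 mm)

Layer 31 (z = 9.92): the r=7 cylinder contributes a regular 6-gon of circumradius 7 (area = (6/2)·7.000²·sin(360°/6) = 127.31 mm²); the cube at (2, 16) does not reach this height (z outside [18, 37.5]); the r=7 cylinder at (-0.5, 10) contributes a regular 6-gon of circumradius 7 (area = (6/2)·7.000²·sin(360°/6) = 127.31 mm²); Combining (union): the regions partially overlap — summed areas 254.61 mm² minus the doubly-counted overlap 15.96 mm² gives 238.65 mm² — area = 238.65 mm². So its area = 238.65 mm². Layer 70 (z = 22.4): the cylinder does not reach this height (z outside [0, 19]); the 13.5×16.5 cube at (2, 16) contributes its full rectangle (area 222.75 mm²); the cylinder at (-0.5, 10) is not intersected at this z (z outside [9, 19]); Taking the union: only the 13.5×16.5 cube at (2, 16) is present, so the union is just that shape — area = 222.75 mm². So its area = 222.75 mm². Layer 31 is larger (238.65 vs 222.75 mm²).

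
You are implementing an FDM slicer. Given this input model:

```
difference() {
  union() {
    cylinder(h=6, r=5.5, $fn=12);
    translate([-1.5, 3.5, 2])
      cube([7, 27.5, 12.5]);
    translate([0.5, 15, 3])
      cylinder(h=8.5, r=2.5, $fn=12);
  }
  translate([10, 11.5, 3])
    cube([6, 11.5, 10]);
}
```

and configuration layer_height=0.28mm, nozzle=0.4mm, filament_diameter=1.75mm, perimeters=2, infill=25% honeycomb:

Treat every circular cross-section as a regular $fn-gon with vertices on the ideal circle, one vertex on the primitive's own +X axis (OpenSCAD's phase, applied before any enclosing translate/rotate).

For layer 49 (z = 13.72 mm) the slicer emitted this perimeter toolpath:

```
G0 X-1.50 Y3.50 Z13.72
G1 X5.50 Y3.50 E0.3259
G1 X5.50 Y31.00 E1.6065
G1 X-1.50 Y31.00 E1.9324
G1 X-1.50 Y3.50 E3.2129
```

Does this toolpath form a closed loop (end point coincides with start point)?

Start point (G0): (-1.50, 3.50). End point (last G1): the path returns to the start — closed.

yes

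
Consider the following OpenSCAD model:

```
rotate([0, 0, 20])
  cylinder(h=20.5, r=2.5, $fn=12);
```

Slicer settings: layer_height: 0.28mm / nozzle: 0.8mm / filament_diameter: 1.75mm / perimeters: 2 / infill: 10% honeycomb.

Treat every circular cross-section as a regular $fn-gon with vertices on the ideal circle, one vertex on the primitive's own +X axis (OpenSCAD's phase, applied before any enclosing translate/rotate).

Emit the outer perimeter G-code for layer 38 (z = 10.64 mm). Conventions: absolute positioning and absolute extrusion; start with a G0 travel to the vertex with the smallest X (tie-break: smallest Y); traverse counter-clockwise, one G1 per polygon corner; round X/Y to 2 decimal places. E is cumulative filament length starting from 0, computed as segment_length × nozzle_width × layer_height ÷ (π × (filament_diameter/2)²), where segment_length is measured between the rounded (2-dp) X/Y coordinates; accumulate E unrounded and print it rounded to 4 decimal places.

At z = 10.64 mm: the r=2.5 cylinder gives a regular 12-gon of circumradius 2.5 (constant along its height); (whole slice rotated 20° about Z — lengths, areas and connectivity unchanged). The outline is a single polygon with 12 vertices. Extrusion per mm of travel: 0.8 × 0.28 / (π × 0.875²) = 0.093128. Accumulating E over each segment gives final E = 1.4473.

G0 X-2.46 Y0.43 Z10.64
G1 X-2.35 Y-0.86 E0.1206
G1 X-1.61 Y-1.92 E0.2410
G1 X-0.43 Y-2.46 E0.3618
G1 X0.86 Y-2.35 E0.4824
G1 X1.92 Y-1.61 E0.6028
G1 X2.46 Y-0.43 E0.7236
G1 X2.35 Y0.86 E0.8442
G1 X1.61 Y1.92 E0.9646
G1 X0.43 Y2.46 E1.0854
G1 X-0.86 Y2.35 E1.2060
G1 X-1.92 Y1.61 E1.3264
G1 X-2.46 Y0.43 E1.4473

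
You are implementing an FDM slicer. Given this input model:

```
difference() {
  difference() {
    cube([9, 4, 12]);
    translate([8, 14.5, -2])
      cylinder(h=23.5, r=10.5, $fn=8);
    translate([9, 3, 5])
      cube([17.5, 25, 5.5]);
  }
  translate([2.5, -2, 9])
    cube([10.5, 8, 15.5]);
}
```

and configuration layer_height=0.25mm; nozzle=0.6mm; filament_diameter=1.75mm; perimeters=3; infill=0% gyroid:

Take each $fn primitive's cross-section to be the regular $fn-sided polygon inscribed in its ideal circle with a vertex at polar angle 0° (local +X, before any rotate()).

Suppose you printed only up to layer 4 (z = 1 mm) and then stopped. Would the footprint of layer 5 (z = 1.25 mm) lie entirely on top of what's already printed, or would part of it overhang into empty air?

entirely on top

Compare the two slices. At z = 1: the 9×4 cube contributes its full rectangle (area 36.00 mm²); the r=10.5 cylinder at (8, 14.5) contributes a regular 8-gon of circumradius 10.5 (area = (8/2)·10.500²·sin(360°/8) = 311.83 mm²); the cube at (9, 3) is absent (z outside [5, 10.5]); After the difference (first − rest): starting from the 9×4 cube (36.00 mm²), the r=10.5 cylinder at (8, 14.5) misses the remaining region (no effect) — area = 36.00 mm²; the cube at (2.5, -2) does not reach this height (z outside [9, 24.5]); Taking the first minus the rest: none of the subtracted shapes is present at this height, so that combined region is unchanged — area = 36.00 mm². At z = 1.25: the cube is present — its section is the full 9×4 rectangle (area 36.00 mm²); the r=10.5 cylinder at (8, 14.5) gives a regular 8-gon of circumradius 10.5 (constant along its height) (area = (8/2)·10.500²·sin(360°/8) = 311.83 mm²); the cube at (9, 3) does not reach this height (z outside [5, 10.5]); After the difference (first − rest): starting from the 9×4 cube (36.00 mm²), the r=10.5 cylinder at (8, 14.5) misses the remaining region (no effect) — area = 36.00 mm²; the cube at (2.5, -2) is absent (z outside [9, 24.5]); After the difference (first − rest): none of the subtracted shapes is present at this height, so the result so far is unchanged — area = 36.00 mm². Checking containment: the cross-section at z = 1.25 is a subset of the cross-section at z = 1.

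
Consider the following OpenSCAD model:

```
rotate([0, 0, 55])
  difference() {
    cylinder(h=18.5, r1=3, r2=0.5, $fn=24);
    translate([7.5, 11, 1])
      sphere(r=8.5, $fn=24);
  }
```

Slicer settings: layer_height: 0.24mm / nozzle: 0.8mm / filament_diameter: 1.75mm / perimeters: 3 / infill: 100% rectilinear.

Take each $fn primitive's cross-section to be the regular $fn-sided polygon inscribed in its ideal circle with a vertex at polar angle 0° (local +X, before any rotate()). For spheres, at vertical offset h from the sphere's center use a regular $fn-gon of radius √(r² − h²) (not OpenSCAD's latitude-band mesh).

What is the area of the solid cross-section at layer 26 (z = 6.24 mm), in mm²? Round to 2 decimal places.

At z = 6.24 mm: the cone: at t=0.337 of its height the radius interpolates to r₁+(r₂−r₁)t = 2.157, giving a regular 24-gon of that circumradius (area = (24/2)·2.157²·sin(360°/24) = 14.45 mm²); the r=8.5 sphere at (7.5, 11) contributes a regular 24-gon of circumradius √(8.5²−5.24²) = 6.693 (area = (24/2)·6.693²·sin(360°/24) = 139.12 mm²); Subtracting the remaining from the first: starting from the cone (14.45 mm²), the r=8.5 sphere at (7.5, 11) misses the remaining region (no effect) — area = 14.45 mm²; (rotated 55° about Z; rotation is an isometry so areas/perimeters/island counts are preserved). Overall, the cross-section is a single solid region. Net area = 14.45 mm².

14.45 mm²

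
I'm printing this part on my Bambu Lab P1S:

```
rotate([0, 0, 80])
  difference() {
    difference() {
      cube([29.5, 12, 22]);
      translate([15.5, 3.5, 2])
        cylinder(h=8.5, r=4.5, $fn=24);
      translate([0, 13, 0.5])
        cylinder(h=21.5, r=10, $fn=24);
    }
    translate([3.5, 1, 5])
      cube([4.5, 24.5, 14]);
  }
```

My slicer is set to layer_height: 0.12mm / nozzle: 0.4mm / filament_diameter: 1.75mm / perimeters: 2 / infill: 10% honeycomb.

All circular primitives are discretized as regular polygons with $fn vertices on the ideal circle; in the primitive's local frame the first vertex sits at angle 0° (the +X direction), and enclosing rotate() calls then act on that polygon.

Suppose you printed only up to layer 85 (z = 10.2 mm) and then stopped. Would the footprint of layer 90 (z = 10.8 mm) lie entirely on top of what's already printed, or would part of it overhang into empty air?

part overhangs

Compare the two slices. At z = 10.2: the 29.5×12 cube contributes its full rectangle (area 354.00 mm²); the cylinder at (15.5, 3.5): section is a regular 24-gon, circumradius r=4.5 (area = (24/2)·4.500²·sin(360°/24) = 62.89 mm²); the cylinder at (0, 13): section is a regular 24-gon, circumradius r=10 (area = (24/2)·10.000²·sin(360°/24) = 310.58 mm²); After the difference (first − rest): starting from the 29.5×12 cube (354.00 mm²), the r=4.5 cylinder at (15.5, 3.5) partially overlaps it — only the 59.19 mm² overlap (of its 62.89 mm²) is removed, clipping the outline; the r=10 cylinder at (0, 13) partially overlaps it — only the 67.71 mm² overlap (of its 310.58 mm²) is removed, clipping the outline — area = 227.10 mm²; the cube at (3.5, 1) (footprint 4.5×24.5) is included at this height (area 110.25 mm²); Taking the first minus the rest: starting from that combined region (227.10 mm²), the 4.5×24.5 cube at (3.5, 1) partially overlaps it — only the 18.25 mm² overlap (of its 110.25 mm²) is removed, clipping the outline — area = 208.85 mm²; (rotated 80° about Z; rotation is an isometry so areas/perimeters/island counts are preserved). At z = 10.8: the 29.5×12 cube contributes its full rectangle (area 354.00 mm²); the cylinder at (15.5, 3.5) is absent (z outside [2, 10.5]); the r=10 cylinder at (0, 13) gives a regular 24-gon of circumradius 10 (constant along its height) (area = (24/2)·10.000²·sin(360°/24) = 310.58 mm²); Subtracting the remaining from the first: starting from the 29.5×12 cube (354.00 mm²), the r=10 cylinder at (0, 13) partially overlaps it — only the 67.71 mm² overlap (of its 310.58 mm²) is removed, clipping the outline — area = 286.29 mm²; the cube at (3.5, 1) (footprint 4.5×24.5) is included at this height (area 110.25 mm²); Taking the first minus the rest: starting from the result so far (286.29 mm²), the 4.5×24.5 cube at (3.5, 1) partially overlaps it — only the 18.25 mm² overlap (of its 110.25 mm²) is removed, clipping the outline — area = 268.04 mm²; (whole slice rotated 80° about Z — lengths, areas and connectivity unchanged). Checking containment: at z = 10.8 the cross-section extends beyond the z = 10.2 cross-section by about 59.19 mm².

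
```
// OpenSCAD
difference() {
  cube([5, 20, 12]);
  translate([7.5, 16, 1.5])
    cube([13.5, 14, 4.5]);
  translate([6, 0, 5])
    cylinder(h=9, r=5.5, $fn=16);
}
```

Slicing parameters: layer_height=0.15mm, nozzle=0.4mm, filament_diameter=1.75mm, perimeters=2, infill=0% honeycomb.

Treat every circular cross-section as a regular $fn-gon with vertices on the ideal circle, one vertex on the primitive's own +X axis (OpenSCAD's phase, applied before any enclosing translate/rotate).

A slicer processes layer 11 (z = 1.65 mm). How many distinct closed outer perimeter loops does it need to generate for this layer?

At z = 1.65 mm: the cube is present — its section is the full 5×20 rectangle; the 13.5×14 cube at (7.5, 16) contributes its full rectangle; the cylinder at (6, 0) does not reach this height (z outside [5, 14]); Subtracting the remaining from the first: starting from the 5×20 cube, the 13.5×14 cube at (7.5, 16) misses the remaining region (no effect) — 1 connected region. The result has 1 disconnected region.

1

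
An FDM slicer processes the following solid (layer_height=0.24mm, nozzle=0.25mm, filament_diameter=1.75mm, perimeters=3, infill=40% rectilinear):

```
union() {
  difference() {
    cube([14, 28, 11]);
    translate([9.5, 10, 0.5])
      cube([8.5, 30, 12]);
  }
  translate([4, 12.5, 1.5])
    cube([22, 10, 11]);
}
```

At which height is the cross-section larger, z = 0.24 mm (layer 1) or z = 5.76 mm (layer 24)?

layer 24 (z = 5.76 mm)

Layer 1 (z = 0.24): the cube is present — its section is the full 14×28 rectangle (area 392.00 mm²); the cube at (9.5, 10) does not reach this height (z outside [0.5, 12.5]); Subtracting the remaining from the first: none of the subtracted shapes is present at this height, so the 14×28 cube is unchanged — area = 392.00 mm²; the cube at (4, 12.5) is absent (z outside [1.5, 12.5]); Merging all regions: only that combined region is present, so the union is just that shape — area = 392.00 mm². So its area = 392.00 mm². Layer 24 (z = 5.76): the 14×28 cube contributes its full rectangle (area 392.00 mm²); the 8.5×30 cube at (9.5, 10) contributes its full rectangle (area 255.00 mm²); Taking the first minus the rest: starting from the 14×28 cube (392.00 mm²), the 8.5×30 cube at (9.5, 10) partially overlaps it — only the 81.00 mm² overlap (of its 255.00 mm²) is removed, clipping the outline — area = 311.00 mm²; the 22×10 cube at (4, 12.5) contributes its full rectangle (area 220.00 mm²); Merging all regions: the regions partially overlap — summed areas 531.00 mm² minus the doubly-counted overlap 55.00 mm² gives 476.00 mm² — area = 476.00 mm². So its area = 476.00 mm². Layer 24 is larger (476.00 vs 392.00 mm²).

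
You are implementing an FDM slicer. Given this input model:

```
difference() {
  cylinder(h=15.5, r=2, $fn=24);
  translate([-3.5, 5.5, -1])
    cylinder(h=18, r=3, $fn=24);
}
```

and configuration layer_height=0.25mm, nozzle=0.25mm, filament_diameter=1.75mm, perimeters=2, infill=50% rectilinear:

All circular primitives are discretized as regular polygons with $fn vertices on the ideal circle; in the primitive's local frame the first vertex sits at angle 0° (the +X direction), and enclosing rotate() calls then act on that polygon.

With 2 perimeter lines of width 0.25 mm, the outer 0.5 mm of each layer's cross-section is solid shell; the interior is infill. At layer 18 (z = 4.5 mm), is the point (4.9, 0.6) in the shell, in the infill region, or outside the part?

outside

At z = 4.5 mm: the r=2 cylinder gives a regular 24-gon of circumradius 2 (constant along its height); the cylinder at (-3.5, 5.5): section is a regular 24-gon, circumradius r=3; Taking the first minus the rest: starting from the r=2 cylinder, the r=3 cylinder at (-3.5, 5.5) misses the remaining region (no effect) — 1 connected region. Overall, the cross-section is a single solid region. The nearest boundary edge runs (1.93, 0.52)→(2.00, 0.00); distance from the point to it = 2.95 mm. The point is not inside any of the regions above, so it lies outside the cross-section (2.95 mm from the nearest boundary).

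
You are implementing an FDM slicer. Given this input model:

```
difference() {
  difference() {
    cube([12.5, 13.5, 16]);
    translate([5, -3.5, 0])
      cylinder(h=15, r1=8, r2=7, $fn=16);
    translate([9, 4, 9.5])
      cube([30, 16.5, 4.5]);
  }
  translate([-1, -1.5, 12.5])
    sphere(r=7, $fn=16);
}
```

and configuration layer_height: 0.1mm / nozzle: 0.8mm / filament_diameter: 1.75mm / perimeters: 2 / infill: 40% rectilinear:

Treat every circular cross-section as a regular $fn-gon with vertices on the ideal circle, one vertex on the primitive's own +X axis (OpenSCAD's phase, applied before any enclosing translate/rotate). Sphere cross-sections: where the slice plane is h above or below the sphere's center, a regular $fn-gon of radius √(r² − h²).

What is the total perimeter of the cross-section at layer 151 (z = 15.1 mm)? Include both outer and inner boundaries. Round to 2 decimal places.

At z = 15.1 mm: the cube (footprint 12.5×13.5) is included at this height (perimeter 52.00 mm); the cone at (5, -3.5) does not reach this height (z outside [0, 15]); the cube at (9, 4) is absent (z outside [9.5, 14]); Taking the first minus the rest: none of the subtracted shapes is present at this height, so the 12.5×13.5 cube is unchanged — boundary = 52.00 mm; the r=7 sphere at (-1, -1.5) slices to a regular 16-gon of circumradius 6.499 (√(r²−h²) with h=2.6 from center) (perimeter = 2·16·6.499·sin(180°/16) = 40.57 mm); Taking the first minus the rest: starting from that combined region, the r=7 sphere at (-1, -1.5) partially overlaps it — only the 17.90 mm² overlap (of its 129.32 mm²) is removed, clipping the outline — boundary = 49.59 mm. Overall, the cross-section is a single solid region. Total boundary length (outer) = 49.59 mm.

49.59 mm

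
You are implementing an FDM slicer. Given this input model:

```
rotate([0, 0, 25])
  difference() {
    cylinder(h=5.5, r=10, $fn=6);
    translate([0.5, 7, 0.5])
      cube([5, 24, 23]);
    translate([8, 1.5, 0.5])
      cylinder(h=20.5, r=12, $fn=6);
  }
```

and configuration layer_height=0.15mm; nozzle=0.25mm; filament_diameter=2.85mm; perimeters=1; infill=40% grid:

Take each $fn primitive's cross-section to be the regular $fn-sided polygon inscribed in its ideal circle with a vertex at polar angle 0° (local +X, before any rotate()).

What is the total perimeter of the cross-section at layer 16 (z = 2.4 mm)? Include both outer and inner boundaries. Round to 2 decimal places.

At z = 2.4 mm: the r=10 cylinder contributes a regular 6-gon of circumradius 10 (perimeter = 2·6·10.000·sin(180°/6) = 60.00 mm); the cube at (0.5, 7) (footprint 5×24) is included at this height (perimeter 58.00 mm); the r=12 cylinder at (8, 1.5) gives a regular 6-gon of circumradius 12 (constant along its height) (perimeter = 2·6·12.000·sin(180°/6) = 72.00 mm); Subtracting the remaining from the first: starting from the r=10 cylinder, the 5×24 cube at (0.5, 7) partially overlaps it — only the 8.08 mm² overlap (of its 120.00 mm²) is removed, clipping the outline; the r=12 cylinder at (8, 1.5) partially overlaps it — only the 146.50 mm² overlap (of its 374.12 mm²) is removed, clipping the outline — boundary = 52.00 mm; (whole slice rotated 25° about Z — lengths, areas and connectivity unchanged). Overall, the cross-section is a single solid region. Total boundary length (outer) = 52.00 mm.

52.00 mm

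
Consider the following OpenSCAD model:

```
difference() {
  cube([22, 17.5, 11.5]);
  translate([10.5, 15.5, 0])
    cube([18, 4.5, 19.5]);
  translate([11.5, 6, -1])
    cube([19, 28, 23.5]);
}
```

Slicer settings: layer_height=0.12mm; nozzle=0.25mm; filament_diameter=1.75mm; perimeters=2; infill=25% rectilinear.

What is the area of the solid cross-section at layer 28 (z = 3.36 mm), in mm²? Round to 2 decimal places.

262.25 mm²

At z = 3.36 mm: the 22×17.5 cube contributes its full rectangle (area 385.00 mm²); the cube at (10.5, 15.5) is present — its section is the full 18×4.5 rectangle (area 81.00 mm²); the 19×28 cube at (11.5, 6) contributes its full rectangle (area 532.00 mm²); Taking the first minus the rest: starting from the 22×17.5 cube (385.00 mm²), the 18×4.5 cube at (10.5, 15.5) partially overlaps it — only the 23.00 mm² overlap (of its 81.00 mm²) is removed, clipping the outline; the 19×28 cube at (11.5, 6) partially overlaps it — only the 99.75 mm² overlap (of its 532.00 mm²) is removed, clipping the outline — area = 262.25 mm². Overall, the cross-section is a single solid region. Net area = 262.25 mm².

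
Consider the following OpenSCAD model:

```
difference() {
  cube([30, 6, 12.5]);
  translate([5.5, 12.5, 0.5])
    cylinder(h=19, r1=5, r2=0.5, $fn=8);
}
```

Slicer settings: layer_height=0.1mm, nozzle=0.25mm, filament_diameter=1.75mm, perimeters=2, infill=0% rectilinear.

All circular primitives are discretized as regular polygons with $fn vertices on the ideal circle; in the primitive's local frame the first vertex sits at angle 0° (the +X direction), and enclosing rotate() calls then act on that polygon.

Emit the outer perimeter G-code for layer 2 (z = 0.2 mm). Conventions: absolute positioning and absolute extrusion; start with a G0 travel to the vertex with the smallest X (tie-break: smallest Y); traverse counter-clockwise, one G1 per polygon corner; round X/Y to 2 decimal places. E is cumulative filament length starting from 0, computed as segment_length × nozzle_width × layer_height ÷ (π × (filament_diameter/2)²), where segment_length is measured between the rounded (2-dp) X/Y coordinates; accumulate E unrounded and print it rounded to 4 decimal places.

At z = 0.2 mm: the 30×6 cube contributes its full rectangle; the cone at (5.5, 12.5) is not intersected at this z (z outside [0.5, 19.5]); After the difference (first − rest): none of the subtracted shapes is present at this height, so the 30×6 cube is unchanged — 1 connected region. The outline is a single polygon with 4 vertices. Extrusion per mm of travel: 0.25 × 0.1 / (π × 0.875²) = 0.010394. Accumulating E over each segment gives final E = 0.7484.

G0 X0.00 Y0.00 Z0.20
G1 X30.00 Y0.00 E0.3118
G1 X30.00 Y6.00 E0.3742
G1 X0.00 Y6.00 E0.6860
G1 X0.00 Y0.00 E0.7484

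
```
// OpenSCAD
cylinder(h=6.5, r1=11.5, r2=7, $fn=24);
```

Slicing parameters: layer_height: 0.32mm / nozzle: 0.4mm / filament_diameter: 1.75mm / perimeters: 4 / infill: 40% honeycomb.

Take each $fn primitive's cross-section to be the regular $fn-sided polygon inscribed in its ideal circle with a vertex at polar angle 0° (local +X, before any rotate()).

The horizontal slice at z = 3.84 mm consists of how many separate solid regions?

1

At z = 3.84 mm: the cone contributes a regular 24-gon of circumradius 8.842 (interpolated between r1=11.5 and r2=7 at t=0.591). The result has 1 disconnected region.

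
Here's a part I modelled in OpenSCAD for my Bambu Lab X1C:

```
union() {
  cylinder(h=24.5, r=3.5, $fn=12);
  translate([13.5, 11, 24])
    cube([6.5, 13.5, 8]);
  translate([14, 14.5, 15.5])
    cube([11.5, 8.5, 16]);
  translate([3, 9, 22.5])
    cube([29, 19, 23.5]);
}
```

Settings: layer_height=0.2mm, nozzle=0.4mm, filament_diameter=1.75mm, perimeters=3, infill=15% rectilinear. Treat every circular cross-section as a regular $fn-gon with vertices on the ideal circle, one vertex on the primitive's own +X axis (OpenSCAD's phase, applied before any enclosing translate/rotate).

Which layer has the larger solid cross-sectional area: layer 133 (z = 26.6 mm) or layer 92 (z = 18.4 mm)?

layer 133 (z = 26.6 mm)

Layer 133 (z = 26.6): the cylinder is not intersected at this z (z outside [0, 24.5]); the 6.5×13.5 cube at (13.5, 11) contributes its full rectangle (area 87.75 mm²); the cube at (14, 14.5) (footprint 11.5×8.5) is included at this height (area 97.75 mm²); the 29×19 cube at (3, 9) contributes its full rectangle (area 551.00 mm²); Taking the union: the regions partially overlap — summed areas 736.50 mm² minus the doubly-counted overlap 185.50 mm² gives 551.00 mm² — area = 551.00 mm². So its area = 551.00 mm². Layer 92 (z = 18.4): the cylinder: section is a regular 12-gon, circumradius r=3.5 (area = (12/2)·3.500²·sin(360°/12) = 36.75 mm²); the cube at (13.5, 11) is not intersected at this z (z outside [24, 32]); the cube at (14, 14.5) is present — its section is the full 11.5×8.5 rectangle (area 97.75 mm²); the cube at (3, 9) is absent (z outside [22.5, 46]); Taking the union: the 2 present regions are separate (no shared area or edge), so areas and boundary lengths simply add and each stays a separate island — area = 134.50 mm². So its area = 134.50 mm². Layer 133 is larger (551.00 vs 134.50 mm²).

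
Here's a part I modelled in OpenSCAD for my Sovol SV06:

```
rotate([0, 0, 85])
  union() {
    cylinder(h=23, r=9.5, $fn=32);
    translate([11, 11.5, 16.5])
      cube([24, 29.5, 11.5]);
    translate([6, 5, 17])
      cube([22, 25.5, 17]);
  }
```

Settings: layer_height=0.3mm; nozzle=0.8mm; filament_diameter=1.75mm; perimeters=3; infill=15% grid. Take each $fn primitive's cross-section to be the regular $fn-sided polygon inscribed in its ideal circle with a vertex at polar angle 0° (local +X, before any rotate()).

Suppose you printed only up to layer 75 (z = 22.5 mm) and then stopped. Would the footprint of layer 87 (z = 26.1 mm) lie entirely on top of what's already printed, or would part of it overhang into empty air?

Compare the two slices. At z = 22.5: the r=9.5 cylinder gives a regular 32-gon of circumradius 9.5 (constant along its height) (area = (32/2)·9.500²·sin(360°/32) = 281.71 mm²); the cube at (11, 11.5) is present — its section is the full 24×29.5 rectangle (area 708.00 mm²); the cube at (6, 5) is present — its section is the full 22×25.5 rectangle (area 561.00 mm²); Combining (union): the regions partially overlap — summed areas 1550.71 mm² minus the doubly-counted overlap 325.64 mm² gives 1225.07 mm² — area = 1225.07 mm²; (whole slice rotated 85° about Z — lengths, areas and connectivity unchanged). At z = 26.1: the cylinder is absent (z outside [0, 23]); the 24×29.5 cube at (11, 11.5) contributes its full rectangle (area 708.00 mm²); the cube at (6, 5) (footprint 22×25.5) is included at this height (area 561.00 mm²); Merging all regions: the regions partially overlap — summed areas 1269.00 mm² minus the doubly-counted overlap 323.00 mm² gives 946.00 mm² — area = 946.00 mm²; (whole slice rotated 85° about Z — lengths, areas and connectivity unchanged). Checking containment: the cross-section at z = 26.1 is a subset of the cross-section at z = 22.5.

entirely on top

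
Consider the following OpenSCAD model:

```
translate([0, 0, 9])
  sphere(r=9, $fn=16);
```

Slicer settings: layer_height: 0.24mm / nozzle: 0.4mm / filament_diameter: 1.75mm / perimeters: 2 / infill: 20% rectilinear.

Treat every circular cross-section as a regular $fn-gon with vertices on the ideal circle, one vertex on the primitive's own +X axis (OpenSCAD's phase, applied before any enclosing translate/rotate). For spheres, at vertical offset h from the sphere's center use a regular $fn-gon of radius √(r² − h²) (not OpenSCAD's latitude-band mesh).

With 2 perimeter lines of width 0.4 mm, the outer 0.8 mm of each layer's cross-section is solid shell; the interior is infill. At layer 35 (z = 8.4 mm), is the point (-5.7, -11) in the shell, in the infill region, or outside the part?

At z = 8.4 mm: the sphere: section is a regular 16-gon, circumradius = √(r²−h²) = √(9²−0.6²) = 8.980. Overall, the cross-section is a single solid region. The nearest boundary edge runs (-6.35, -6.35)→(-3.44, -8.30); distance from the point to it = 3.51 mm. The point is not inside any of the regions above, so it lies outside the cross-section (3.51 mm from the nearest boundary).

outside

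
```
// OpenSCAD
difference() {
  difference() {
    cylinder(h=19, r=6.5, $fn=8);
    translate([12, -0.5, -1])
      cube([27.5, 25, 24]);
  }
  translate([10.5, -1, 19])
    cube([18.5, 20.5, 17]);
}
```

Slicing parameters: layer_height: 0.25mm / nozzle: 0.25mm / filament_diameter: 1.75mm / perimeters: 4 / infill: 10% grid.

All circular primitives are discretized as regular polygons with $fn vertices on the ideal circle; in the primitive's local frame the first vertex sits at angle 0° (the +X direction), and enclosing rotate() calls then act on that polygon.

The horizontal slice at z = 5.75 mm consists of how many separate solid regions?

At z = 5.75 mm: the r=6.5 cylinder contributes a regular 8-gon of circumradius 6.5; the cube at (12, -0.5) is present — its section is the full 27.5×25 rectangle; Subtracting the remaining from the first: starting from the r=6.5 cylinder, the 27.5×25 cube at (12, -0.5) misses the remaining region (no effect) — 1 connected region; the cube at (10.5, -1) does not reach this height (z outside [19, 36]); Taking the first minus the rest: none of the subtracted shapes is present at this height, so the result so far is unchanged — 1 connected region. The result has 1 disconnected region.

1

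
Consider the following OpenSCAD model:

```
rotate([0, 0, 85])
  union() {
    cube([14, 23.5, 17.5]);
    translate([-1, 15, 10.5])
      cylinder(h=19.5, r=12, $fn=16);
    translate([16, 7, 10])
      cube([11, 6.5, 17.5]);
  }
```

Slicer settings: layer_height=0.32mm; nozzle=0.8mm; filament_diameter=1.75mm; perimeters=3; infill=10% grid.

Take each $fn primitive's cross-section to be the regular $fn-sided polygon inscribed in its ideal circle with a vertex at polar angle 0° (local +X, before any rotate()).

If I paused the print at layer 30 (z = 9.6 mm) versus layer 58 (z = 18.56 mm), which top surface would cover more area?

layer 58 (z = 18.56 mm)

Layer 30 (z = 9.6): the cube is present — its section is the full 14×23.5 rectangle (area 329.00 mm²); the cylinder at (-1, 15) is not intersected at this z (z outside [10.5, 30]); the cube at (16, 7) is not intersected at this z (z outside [10, 27.5]); Taking the union: only the 14×23.5 cube is present, so the union is just that shape — area = 329.00 mm²; (rotated 85° about Z; rotation is an isometry so areas/perimeters/island counts are preserved). So its area = 329.00 mm². Layer 58 (z = 18.56): the cube does not reach this height (z outside [0, 17.5]); the r=12 cylinder at (-1, 15) gives a regular 16-gon of circumradius 12 (constant along its height) (area = (16/2)·12.000²·sin(360°/16) = 440.85 mm²); the cube at (16, 7) is present — its section is the full 11×6.5 rectangle (area 71.50 mm²); Taking the union: the 2 present regions are separate (no shared area or edge), so areas and boundary lengths simply add and each stays a separate island — area = 512.35 mm²; (rotated 85° about Z; rotation is an isometry so areas/perimeters/island counts are preserved). So its area = 512.35 mm². Layer 58 is larger (512.35 vs 329.00 mm²).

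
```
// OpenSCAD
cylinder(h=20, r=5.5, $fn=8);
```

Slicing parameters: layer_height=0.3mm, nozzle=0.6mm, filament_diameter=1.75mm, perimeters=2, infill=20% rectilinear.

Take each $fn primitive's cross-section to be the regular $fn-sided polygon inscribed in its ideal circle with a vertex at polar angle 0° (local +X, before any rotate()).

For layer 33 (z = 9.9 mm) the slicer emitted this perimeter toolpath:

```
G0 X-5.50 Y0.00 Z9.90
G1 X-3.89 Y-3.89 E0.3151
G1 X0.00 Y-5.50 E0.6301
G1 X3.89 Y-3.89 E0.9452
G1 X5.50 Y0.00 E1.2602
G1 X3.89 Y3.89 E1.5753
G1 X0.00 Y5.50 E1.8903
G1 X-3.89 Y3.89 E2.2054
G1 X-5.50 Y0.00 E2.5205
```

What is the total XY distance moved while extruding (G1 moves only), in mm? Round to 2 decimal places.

Sum the Euclidean lengths of each G1 segment: total = 33.68 mm.

33.68 mm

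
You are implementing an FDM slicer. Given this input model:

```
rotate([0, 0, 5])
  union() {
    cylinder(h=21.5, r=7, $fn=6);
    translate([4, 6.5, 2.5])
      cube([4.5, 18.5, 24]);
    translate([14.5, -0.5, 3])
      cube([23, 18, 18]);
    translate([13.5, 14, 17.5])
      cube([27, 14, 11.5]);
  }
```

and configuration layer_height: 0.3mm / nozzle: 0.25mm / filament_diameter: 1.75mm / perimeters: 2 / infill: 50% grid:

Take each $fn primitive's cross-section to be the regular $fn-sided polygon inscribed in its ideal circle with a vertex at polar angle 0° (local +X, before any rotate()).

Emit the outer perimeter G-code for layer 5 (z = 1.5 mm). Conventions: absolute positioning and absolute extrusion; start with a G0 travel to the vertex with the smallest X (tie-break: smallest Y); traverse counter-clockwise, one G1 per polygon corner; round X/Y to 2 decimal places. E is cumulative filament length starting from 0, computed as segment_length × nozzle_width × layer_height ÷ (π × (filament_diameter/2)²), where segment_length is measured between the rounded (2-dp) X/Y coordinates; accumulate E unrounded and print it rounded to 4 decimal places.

At z = 1.5 mm: the r=7 cylinder gives a regular 6-gon of circumradius 7 (constant along its height); the cube at (4, 6.5) does not reach this height (z outside [2.5, 26.5]); the cube at (14.5, -0.5) is not intersected at this z (z outside [3, 21]); the cube at (13.5, 14) is absent (z outside [17.5, 29]); Combining (union): only the r=7 cylinder is present, so the union is just that shape — 1 connected region; (rotated 5° about Z; rotation is an isometry so areas/perimeters/island counts are preserved). The outline is a single polygon with 6 vertices. Extrusion per mm of travel: 0.25 × 0.3 / (π × 0.875²) = 0.031181. Accumulating E over each segment gives final E = 1.3092.

G0 X-6.97 Y-0.61 Z1.50
G1 X-2.96 Y-6.34 E0.2181
G1 X4.02 Y-5.73 E0.4366
G1 X6.97 Y0.61 E0.6546
G1 X2.96 Y6.34 E0.8727
G1 X-4.02 Y5.73 E1.0911
G1 X-6.97 Y-0.61 E1.3092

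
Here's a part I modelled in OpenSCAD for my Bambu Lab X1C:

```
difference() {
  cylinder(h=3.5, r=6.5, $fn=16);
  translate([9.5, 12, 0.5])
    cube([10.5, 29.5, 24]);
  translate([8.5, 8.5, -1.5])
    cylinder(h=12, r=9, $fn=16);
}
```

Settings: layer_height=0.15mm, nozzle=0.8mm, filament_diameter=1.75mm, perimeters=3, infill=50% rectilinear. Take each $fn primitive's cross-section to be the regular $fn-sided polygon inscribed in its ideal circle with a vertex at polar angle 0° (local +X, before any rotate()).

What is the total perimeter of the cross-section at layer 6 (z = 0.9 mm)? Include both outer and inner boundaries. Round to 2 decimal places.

40.16 mm

At z = 0.9 mm: the r=6.5 cylinder contributes a regular 16-gon of circumradius 6.5 (perimeter = 2·16·6.500·sin(180°/16) = 40.58 mm); the cube at (9.5, 12) (footprint 10.5×29.5) is included at this height (perimeter 80.00 mm); the cylinder at (8.5, 8.5): section is a regular 16-gon, circumradius r=9 (perimeter = 2·16·9.000·sin(180°/16) = 56.19 mm); Taking the first minus the rest: starting from the r=6.5 cylinder, the 10.5×29.5 cube at (9.5, 12) misses the remaining region (no effect); the r=9 cylinder at (8.5, 8.5) partially overlaps it — only the 20.88 mm² overlap (of its 247.98 mm²) is removed, clipping the outline — boundary = 40.16 mm. Overall, the cross-section is a single solid region. Total boundary length (outer) = 40.16 mm.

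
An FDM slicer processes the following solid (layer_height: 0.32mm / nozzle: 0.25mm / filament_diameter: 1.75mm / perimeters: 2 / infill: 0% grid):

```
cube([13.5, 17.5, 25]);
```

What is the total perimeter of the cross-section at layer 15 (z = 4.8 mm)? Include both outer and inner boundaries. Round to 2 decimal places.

At z = 4.8 mm: the cube (footprint 13.5×17.5) is included at this height (perimeter 62.00 mm). Overall, the cross-section is a single solid region. Total boundary length (outer) = 62.00 mm.

62.00 mm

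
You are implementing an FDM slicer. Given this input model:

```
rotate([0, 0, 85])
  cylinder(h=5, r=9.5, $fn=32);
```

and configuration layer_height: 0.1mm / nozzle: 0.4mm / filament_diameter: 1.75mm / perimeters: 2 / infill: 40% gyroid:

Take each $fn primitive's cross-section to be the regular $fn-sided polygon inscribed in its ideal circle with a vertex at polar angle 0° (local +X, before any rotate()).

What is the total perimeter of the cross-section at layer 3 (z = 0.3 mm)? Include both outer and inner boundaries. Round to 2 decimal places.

59.59 mm

At z = 0.3 mm: the r=9.5 cylinder gives a regular 32-gon of circumradius 9.5 (constant along its height) (perimeter = 2·32·9.500·sin(180°/32) = 59.59 mm); (whole slice rotated 85° about Z — lengths, areas and connectivity unchanged). Overall, the cross-section is a single solid region. Total boundary length (outer) = 59.59 mm.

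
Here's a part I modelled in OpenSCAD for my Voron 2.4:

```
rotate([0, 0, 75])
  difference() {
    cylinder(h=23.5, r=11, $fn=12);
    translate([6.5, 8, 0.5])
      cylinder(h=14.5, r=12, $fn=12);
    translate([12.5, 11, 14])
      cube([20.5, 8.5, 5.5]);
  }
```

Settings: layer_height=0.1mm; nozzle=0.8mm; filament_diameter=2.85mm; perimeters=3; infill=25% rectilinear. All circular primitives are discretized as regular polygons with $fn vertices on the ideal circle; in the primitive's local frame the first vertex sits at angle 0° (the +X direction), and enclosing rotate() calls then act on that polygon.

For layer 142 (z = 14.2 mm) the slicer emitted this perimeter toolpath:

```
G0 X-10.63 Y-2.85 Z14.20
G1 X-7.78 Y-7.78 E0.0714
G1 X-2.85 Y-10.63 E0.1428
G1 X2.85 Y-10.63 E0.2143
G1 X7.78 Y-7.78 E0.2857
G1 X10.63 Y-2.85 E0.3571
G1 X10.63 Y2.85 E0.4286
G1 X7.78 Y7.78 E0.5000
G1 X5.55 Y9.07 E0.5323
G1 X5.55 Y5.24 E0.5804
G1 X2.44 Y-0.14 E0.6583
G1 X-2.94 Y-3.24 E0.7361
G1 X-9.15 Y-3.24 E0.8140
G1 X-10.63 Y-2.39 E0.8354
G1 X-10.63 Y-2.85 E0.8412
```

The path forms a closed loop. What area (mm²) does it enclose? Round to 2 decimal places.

190.14 mm²

Apply the shoelace formula to the sequence of (X, Y) vertices; enclosed area = 190.14 mm².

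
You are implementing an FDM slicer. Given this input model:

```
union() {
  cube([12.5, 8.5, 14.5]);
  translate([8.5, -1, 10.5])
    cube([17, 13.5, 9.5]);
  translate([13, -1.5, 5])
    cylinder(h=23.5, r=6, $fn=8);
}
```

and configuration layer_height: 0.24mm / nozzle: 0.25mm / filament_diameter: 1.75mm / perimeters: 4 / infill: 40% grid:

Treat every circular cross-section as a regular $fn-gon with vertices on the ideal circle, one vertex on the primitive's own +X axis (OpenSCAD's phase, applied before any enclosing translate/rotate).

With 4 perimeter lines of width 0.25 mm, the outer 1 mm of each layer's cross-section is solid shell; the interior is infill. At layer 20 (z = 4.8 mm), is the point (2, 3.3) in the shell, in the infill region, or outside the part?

At z = 4.8 mm: the cube (footprint 12.5×8.5) is included at this height; the cube at (8.5, -1) does not reach this height (z outside [10.5, 20]); the cylinder at (13, -1.5) is absent (z outside [5, 28.5]); Merging all regions: only the 12.5×8.5 cube is present, so the union is just that shape — 1 connected region. Overall, the cross-section is a single solid region. The nearest boundary edge runs (0.00, 8.50)→(0.00, 0.00); distance from the point to it = 2.00 mm. The point is inside the cross-section and 2.00 mm from the nearest boundary — more than the 1 mm shell width (4 × 0.25), so it's in the infill interior.

infill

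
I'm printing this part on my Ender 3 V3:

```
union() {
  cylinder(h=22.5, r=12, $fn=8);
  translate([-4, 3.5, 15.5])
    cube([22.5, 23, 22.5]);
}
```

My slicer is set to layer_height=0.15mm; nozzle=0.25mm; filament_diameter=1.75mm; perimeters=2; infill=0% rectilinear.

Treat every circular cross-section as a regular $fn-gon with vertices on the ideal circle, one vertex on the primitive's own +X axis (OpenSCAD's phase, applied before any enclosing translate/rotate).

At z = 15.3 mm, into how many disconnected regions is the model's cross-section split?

At z = 15.3 mm: the r=12 cylinder contributes a regular 8-gon of circumradius 12; the cube at (-4, 3.5) is absent (z outside [15.5, 38]); Combining (union): only the r=12 cylinder is present, so the union is just that shape — 1 connected region. The result has 1 disconnected region.

1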